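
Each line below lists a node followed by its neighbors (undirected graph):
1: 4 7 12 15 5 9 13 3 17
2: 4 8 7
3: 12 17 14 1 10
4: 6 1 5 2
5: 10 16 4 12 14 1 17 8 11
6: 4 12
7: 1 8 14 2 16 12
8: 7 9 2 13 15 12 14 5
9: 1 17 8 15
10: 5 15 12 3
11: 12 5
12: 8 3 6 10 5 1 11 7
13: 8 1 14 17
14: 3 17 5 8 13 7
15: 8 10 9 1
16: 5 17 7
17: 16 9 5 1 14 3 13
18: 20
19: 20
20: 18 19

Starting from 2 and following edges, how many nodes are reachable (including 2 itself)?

BFS from 2 visits: 2, 8, 7, 4, 15, 14, 13, 12, 9, 5, 16, 1, 6, 10, 17, 3, 11
Reachable nodes: 17 of 20 total.

17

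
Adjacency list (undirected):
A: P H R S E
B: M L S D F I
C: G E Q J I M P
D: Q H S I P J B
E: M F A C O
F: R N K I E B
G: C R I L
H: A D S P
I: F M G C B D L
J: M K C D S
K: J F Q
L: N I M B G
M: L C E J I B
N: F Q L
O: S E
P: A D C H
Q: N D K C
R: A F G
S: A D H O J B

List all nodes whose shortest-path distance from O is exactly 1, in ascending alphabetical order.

E, S

Level 0: O
Level 1: E, S
Level 2: A, B, C, D, F, H, J, M
Level 3: G, I, K, L, N, P, Q, R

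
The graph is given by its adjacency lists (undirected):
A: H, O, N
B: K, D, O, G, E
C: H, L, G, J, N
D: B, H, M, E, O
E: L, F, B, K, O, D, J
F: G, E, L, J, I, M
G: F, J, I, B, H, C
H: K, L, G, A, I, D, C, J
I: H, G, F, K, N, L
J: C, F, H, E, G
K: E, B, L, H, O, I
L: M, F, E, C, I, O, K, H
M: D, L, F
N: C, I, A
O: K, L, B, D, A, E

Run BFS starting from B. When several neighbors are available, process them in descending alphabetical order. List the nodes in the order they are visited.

Visit B; enqueue O, K, G, E, D → queue [O, K, G, E, D]
Visit O; enqueue L, A → queue [K, G, E, D, L, A]
Visit K; enqueue I, H → queue [G, E, D, L, A, I, H]
Visit G; enqueue J, F, C → queue [E, D, L, A, I, H, J, F, C]
Visit E → queue [D, L, A, I, H, J, F, C]
Visit D; enqueue M → queue [L, A, I, H, J, F, C, M]
Visit L → queue [A, I, H, J, F, C, M]
Visit A; enqueue N → queue [I, H, J, F, C, M, N]
Visit I → queue [H, J, F, C, M, N]
Visit H → queue [J, F, C, M, N]
Visit J → queue [F, C, M, N]
Visit F → queue [C, M, N]
Visit C → queue [M, N]
Visit M → queue [N]
Visit N → queue []

B O K G E D L A I H J F C M N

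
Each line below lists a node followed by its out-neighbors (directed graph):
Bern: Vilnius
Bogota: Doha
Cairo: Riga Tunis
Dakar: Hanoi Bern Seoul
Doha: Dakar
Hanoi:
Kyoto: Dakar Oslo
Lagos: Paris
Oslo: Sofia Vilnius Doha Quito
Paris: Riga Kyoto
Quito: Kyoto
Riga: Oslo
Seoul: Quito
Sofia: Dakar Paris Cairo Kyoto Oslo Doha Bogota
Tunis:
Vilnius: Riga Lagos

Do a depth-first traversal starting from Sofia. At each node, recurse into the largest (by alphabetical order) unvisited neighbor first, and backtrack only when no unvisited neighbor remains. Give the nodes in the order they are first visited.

Sofia Paris Riga Oslo Vilnius Lagos Quito Kyoto Dakar Seoul Hanoi Bern Doha Cairo Tunis Bogota

Visit Sofia
Sofia → Paris
Paris → Riga
Riga → Oslo
Oslo → Vilnius
Vilnius → Lagos
Oslo → Quito
Quito → Kyoto
Kyoto → Dakar
Dakar → Seoul
Dakar → Hanoi
Dakar → Bern
Oslo → Doha
Sofia → Cairo
Cairo → Tunis
Sofia → Bogota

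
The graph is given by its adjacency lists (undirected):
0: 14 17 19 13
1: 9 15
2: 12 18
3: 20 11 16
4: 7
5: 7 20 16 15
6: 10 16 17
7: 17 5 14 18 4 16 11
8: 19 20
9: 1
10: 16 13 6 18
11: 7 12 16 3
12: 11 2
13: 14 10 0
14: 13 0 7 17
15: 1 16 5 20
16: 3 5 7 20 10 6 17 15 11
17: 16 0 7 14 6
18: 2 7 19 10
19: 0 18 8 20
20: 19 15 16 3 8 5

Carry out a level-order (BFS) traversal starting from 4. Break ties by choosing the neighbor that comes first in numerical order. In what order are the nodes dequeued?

Visit 4; enqueue 7 → queue [7]
Visit 7; enqueue 5, 11, 14, 16, 17, 18 → queue [5, 11, 14, 16, 17, 18]
Visit 5; enqueue 15, 20 → queue [11, 14, 16, 17, 18, 15, 20]
Visit 11; enqueue 3, 12 → queue [14, 16, 17, 18, 15, 20, 3, 12]
Visit 14; enqueue 0, 13 → queue [16, 17, 18, 15, 20, 3, 12, 0, 13]
Visit 16; enqueue 6, 10 → queue [17, 18, 15, 20, 3, 12, 0, 13, 6, 10]
Visit 17 → queue [18, 15, 20, 3, 12, 0, 13, 6, 10]
Visit 18; enqueue 2, 19 → queue [15, 20, 3, 12, 0, 13, 6, 10, 2, 19]
Visit 15; enqueue 1 → queue [20, 3, 12, 0, 13, 6, 10, 2, 19, 1]
Visit 20; enqueue 8 → queue [3, 12, 0, 13, 6, 10, 2, 19, 1, 8]
Visit 3 → queue [12, 0, 13, 6, 10, 2, 19, 1, 8]
Visit 12 → queue [0, 13, 6, 10, 2, 19, 1, 8]
Visit 0 → queue [13, 6, 10, 2, 19, 1, 8]
Visit 13 → queue [6, 10, 2, 19, 1, 8]
Visit 6 → queue [10, 2, 19, 1, 8]
Visit 10 → queue [2, 19, 1, 8]
Visit 2 → queue [19, 1, 8]
Visit 19 → queue [1, 8]
Visit 1; enqueue 9 → queue [8, 9]
Visit 8 → queue [9]
Visit 9 → queue []

4 7 5 11 14 16 17 18 15 20 3 12 0 13 6 10 2 19 1 8 9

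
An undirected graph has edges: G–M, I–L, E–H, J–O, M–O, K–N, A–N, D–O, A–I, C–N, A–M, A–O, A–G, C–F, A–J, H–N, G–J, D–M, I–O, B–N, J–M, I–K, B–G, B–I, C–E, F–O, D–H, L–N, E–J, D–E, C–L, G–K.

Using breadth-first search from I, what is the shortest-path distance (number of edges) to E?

Level 0: I
Level 1: A, B, K, L, O
Level 2: C, D, F, G, J, M, N
Level 3: E, H
E first appears at level 3.

3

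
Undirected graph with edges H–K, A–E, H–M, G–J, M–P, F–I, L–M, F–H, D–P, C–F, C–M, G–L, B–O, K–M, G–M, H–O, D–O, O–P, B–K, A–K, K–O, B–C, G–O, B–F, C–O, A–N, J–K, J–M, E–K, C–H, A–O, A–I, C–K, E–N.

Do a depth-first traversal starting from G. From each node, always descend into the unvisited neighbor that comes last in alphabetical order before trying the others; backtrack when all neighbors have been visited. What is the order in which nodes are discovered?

G -> O -> P -> M -> L -> K -> J -> H -> F -> I -> A -> N -> E -> C -> B -> D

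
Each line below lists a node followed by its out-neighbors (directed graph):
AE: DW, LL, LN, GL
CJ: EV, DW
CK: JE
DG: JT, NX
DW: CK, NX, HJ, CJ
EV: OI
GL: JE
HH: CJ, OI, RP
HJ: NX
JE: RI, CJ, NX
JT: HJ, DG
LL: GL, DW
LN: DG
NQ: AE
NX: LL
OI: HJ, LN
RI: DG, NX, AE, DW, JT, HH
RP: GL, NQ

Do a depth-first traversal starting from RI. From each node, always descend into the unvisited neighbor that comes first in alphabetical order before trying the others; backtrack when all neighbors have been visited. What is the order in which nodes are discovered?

Visit RI
RI → AE
AE → DW
DW → CJ
CJ → EV
EV → OI
OI → HJ
HJ → NX
NX → LL
LL → GL
GL → JE
OI → LN
LN → DG
DG → JT
DW → CK
RI → HH
HH → RP
RP → NQ

RI, AE, DW, CJ, EV, OI, HJ, NX, LL, GL, JE, LN, DG, JT, CK, HH, RP, NQ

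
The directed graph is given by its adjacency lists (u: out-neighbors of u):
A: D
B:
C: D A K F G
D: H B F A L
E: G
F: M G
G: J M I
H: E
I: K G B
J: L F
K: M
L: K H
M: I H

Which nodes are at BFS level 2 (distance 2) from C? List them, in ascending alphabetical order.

B, H, I, J, L, M

Level 0: C
Level 1: A, D, F, G, K
Level 2: B, H, I, J, L, M
Level 3: E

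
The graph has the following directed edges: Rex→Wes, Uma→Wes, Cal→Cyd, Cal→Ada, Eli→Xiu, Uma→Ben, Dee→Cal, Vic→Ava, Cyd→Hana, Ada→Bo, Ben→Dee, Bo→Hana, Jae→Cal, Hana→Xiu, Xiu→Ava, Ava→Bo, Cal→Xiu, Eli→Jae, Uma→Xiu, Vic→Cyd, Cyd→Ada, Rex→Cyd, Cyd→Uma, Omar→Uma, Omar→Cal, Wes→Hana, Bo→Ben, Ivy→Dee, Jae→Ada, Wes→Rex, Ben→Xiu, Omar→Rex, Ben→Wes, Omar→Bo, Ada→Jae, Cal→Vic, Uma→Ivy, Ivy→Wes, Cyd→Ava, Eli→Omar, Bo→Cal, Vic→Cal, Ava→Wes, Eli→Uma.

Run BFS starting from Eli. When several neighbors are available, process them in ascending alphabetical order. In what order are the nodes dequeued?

Visit Eli; enqueue Jae, Omar, Uma, Xiu → queue [Jae, Omar, Uma, Xiu]
Visit Jae; enqueue Ada, Cal → queue [Omar, Uma, Xiu, Ada, Cal]
Visit Omar; enqueue Bo, Rex → queue [Uma, Xiu, Ada, Cal, Bo, Rex]
Visit Uma; enqueue Ben, Ivy, Wes → queue [Xiu, Ada, Cal, Bo, Rex, Ben, Ivy, Wes]
Visit Xiu; enqueue Ava → queue [Ada, Cal, Bo, Rex, Ben, Ivy, Wes, Ava]
Visit Ada → queue [Cal, Bo, Rex, Ben, Ivy, Wes, Ava]
Visit Cal; enqueue Cyd, Vic → queue [Bo, Rex, Ben, Ivy, Wes, Ava, Cyd, Vic]
Visit Bo; enqueue Hana → queue [Rex, Ben, Ivy, Wes, Ava, Cyd, Vic, Hana]
Visit Rex → queue [Ben, Ivy, Wes, Ava, Cyd, Vic, Hana]
Visit Ben; enqueue Dee → queue [Ivy, Wes, Ava, Cyd, Vic, Hana, Dee]
Visit Ivy → queue [Wes, Ava, Cyd, Vic, Hana, Dee]
Visit Wes → queue [Ava, Cyd, Vic, Hana, Dee]
Visit Ava → queue [Cyd, Vic, Hana, Dee]
Visit Cyd → queue [Vic, Hana, Dee]
Visit Vic → queue [Hana, Dee]
Visit Hana → queue [Dee]
Visit Dee → queue []

Eli → Jae → Omar → Uma → Xiu → Ada → Cal → Bo → Rex → Ben → Ivy → Wes → Ava → Cyd → Vic → Hana → Dee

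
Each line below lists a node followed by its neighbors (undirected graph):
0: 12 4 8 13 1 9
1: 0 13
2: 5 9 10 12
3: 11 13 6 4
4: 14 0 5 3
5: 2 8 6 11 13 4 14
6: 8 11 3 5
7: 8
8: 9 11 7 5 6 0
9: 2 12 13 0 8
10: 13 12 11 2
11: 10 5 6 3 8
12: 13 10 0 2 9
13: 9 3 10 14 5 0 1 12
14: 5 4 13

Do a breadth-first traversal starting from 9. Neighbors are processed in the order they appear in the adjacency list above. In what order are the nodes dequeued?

Visit 9; enqueue 2, 12, 13, 0, 8 → queue [2, 12, 13, 0, 8]
Visit 2; enqueue 5, 10 → queue [12, 13, 0, 8, 5, 10]
Visit 12 → queue [13, 0, 8, 5, 10]
Visit 13; enqueue 3, 14, 1 → queue [0, 8, 5, 10, 3, 14, 1]
Visit 0; enqueue 4 → queue [8, 5, 10, 3, 14, 1, 4]
Visit 8; enqueue 11, 7, 6 → queue [5, 10, 3, 14, 1, 4, 11, 7, 6]
Visit 5 → queue [10, 3, 14, 1, 4, 11, 7, 6]
Visit 10 → queue [3, 14, 1, 4, 11, 7, 6]
Visit 3 → queue [14, 1, 4, 11, 7, 6]
Visit 14 → queue [1, 4, 11, 7, 6]
Visit 1 → queue [4, 11, 7, 6]
Visit 4 → queue [11, 7, 6]
Visit 11 → queue [7, 6]
Visit 7 → queue [6]
Visit 6 → queue []

9 2 12 13 0 8 5 10 3 14 1 4 11 7 6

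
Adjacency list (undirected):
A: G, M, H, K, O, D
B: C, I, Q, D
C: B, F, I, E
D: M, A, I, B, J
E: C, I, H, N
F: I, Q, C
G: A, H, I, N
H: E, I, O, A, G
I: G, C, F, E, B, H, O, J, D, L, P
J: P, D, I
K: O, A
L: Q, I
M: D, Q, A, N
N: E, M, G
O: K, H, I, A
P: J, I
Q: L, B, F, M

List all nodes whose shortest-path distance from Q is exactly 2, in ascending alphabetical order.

Level 0: Q
Level 1: B, F, L, M
Level 2: A, C, D, I, N
Level 3: E, G, H, J, K, O, P

A, C, D, I, N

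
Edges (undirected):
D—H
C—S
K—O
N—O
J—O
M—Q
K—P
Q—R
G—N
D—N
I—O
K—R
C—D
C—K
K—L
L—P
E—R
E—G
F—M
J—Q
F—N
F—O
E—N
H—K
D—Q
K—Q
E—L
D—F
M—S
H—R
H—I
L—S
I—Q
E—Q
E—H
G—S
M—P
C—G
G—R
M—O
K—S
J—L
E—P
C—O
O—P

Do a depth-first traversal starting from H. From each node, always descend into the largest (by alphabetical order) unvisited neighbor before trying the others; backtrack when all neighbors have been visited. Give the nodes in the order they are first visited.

H -> R -> Q -> M -> S -> L -> P -> O -> N -> G -> E -> C -> K -> D -> F -> J -> I

Visit H
H → R
R → Q
Q → M
M → S
S → L
L → P
P → O
O → N
N → G
G → E
G → C
C → K
C → D
D → F
O → J
O → I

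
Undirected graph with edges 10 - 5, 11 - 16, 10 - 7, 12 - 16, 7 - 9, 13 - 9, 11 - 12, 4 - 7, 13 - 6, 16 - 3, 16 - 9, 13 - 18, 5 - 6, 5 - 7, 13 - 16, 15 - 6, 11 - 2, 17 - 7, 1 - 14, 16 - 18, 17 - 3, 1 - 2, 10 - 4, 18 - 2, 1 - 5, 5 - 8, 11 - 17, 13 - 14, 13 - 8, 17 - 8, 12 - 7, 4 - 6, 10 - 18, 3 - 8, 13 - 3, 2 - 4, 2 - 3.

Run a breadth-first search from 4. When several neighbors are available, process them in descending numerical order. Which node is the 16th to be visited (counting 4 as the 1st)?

16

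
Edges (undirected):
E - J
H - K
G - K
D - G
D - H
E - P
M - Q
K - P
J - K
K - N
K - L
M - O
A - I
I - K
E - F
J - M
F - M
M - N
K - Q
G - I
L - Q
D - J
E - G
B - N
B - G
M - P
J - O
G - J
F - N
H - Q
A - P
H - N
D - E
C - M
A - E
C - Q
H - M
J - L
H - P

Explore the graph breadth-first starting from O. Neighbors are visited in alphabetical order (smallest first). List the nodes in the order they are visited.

O -> J -> M -> D -> E -> G -> K -> L -> C -> F -> H -> N -> P -> Q -> A -> B -> I

Visit O; enqueue J, M → queue [J, M]
Visit J; enqueue D, E, G, K, L → queue [M, D, E, G, K, L]
Visit M; enqueue C, F, H, N, P, Q → queue [D, E, G, K, L, C, F, H, N, P, Q]
Visit D → queue [E, G, K, L, C, F, H, N, P, Q]
Visit E; enqueue A → queue [G, K, L, C, F, H, N, P, Q, A]
Visit G; enqueue B, I → queue [K, L, C, F, H, N, P, Q, A, B, I]
Visit K → queue [L, C, F, H, N, P, Q, A, B, I]
Visit L → queue [C, F, H, N, P, Q, A, B, I]
Visit C → queue [F, H, N, P, Q, A, B, I]
Visit F → queue [H, N, P, Q, A, B, I]
Visit H → queue [N, P, Q, A, B, I]
Visit N → queue [P, Q, A, B, I]
Visit P → queue [Q, A, B, I]
Visit Q → queue [A, B, I]
Visit A → queue [B, I]
Visit B → queue [I]
Visit I → queue []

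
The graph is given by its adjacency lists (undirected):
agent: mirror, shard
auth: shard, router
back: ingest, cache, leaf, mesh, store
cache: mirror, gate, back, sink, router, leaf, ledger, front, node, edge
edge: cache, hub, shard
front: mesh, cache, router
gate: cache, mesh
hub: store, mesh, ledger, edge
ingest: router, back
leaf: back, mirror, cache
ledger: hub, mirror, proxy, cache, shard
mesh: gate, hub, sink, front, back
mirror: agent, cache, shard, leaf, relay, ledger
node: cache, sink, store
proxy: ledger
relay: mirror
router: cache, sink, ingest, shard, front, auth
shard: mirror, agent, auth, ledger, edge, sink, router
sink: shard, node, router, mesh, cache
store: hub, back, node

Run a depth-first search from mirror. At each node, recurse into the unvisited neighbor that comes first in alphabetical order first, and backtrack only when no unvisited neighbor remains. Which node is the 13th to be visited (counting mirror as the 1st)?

Visit mirror
mirror → agent
agent → shard
shard → auth
auth → router
router → cache
cache → back
back → ingest
back → leaf
back → mesh
mesh → front
mesh → gate
mesh → hub
hub → edge
hub → ledger
ledger → proxy
hub → store
store → node
node → sink
mirror → relay

Visit order: mirror, agent, shard, auth, router, cache, back, ingest, leaf, mesh, front, gate, hub, edge, ledger, proxy, store, node, sink, relay

hub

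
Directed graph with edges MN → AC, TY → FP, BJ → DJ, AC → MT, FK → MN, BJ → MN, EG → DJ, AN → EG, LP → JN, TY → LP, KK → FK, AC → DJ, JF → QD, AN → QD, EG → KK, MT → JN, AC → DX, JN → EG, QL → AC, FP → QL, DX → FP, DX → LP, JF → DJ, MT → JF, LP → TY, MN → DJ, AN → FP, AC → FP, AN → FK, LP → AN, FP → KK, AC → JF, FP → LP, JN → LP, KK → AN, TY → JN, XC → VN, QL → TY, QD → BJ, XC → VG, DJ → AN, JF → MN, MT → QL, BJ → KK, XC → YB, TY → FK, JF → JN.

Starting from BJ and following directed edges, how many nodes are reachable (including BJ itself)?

BFS from BJ visits: BJ, MN, KK, DJ, AC, FK, AN, MT, JF, FP, DX, QD, EG, QL, JN, LP, TY
Reachable nodes: 17 of 21 total.

17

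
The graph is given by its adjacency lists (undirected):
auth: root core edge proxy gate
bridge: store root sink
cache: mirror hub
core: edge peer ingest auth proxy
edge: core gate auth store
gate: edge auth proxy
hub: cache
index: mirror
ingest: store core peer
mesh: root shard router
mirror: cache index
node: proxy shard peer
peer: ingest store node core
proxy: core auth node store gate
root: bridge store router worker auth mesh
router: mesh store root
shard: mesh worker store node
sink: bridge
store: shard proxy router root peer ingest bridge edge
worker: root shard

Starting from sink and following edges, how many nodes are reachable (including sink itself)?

16

BFS from sink visits: sink, bridge, store, root, shard, proxy, router, peer, ingest, edge, worker, auth, mesh, node, core, gate
Reachable nodes: 16 of 20 total.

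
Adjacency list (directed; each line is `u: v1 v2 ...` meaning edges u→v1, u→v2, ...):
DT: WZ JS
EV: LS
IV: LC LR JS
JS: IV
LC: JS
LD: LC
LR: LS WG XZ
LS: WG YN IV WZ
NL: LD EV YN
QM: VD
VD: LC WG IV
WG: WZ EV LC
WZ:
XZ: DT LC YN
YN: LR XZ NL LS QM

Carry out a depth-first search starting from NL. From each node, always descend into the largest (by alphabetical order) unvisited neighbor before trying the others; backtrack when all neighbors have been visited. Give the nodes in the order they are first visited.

NL, YN, XZ, LC, JS, IV, LR, WG, WZ, EV, LS, DT, QM, VD, LD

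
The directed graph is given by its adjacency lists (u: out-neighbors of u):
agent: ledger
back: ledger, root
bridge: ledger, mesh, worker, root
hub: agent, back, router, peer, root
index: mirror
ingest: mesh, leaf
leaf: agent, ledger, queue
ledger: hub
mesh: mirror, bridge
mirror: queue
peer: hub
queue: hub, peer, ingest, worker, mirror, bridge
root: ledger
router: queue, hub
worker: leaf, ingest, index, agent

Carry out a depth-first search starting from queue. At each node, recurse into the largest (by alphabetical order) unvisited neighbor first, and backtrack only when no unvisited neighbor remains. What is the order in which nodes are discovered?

queue -> worker -> leaf -> ledger -> hub -> router -> root -> peer -> back -> agent -> ingest -> mesh -> mirror -> bridge -> index

Visit queue
queue → worker
worker → leaf
leaf → ledger
ledger → hub
hub → router
hub → root
hub → peer
hub → back
hub → agent
worker → ingest
ingest → mesh
mesh → mirror
mesh → bridge
worker → index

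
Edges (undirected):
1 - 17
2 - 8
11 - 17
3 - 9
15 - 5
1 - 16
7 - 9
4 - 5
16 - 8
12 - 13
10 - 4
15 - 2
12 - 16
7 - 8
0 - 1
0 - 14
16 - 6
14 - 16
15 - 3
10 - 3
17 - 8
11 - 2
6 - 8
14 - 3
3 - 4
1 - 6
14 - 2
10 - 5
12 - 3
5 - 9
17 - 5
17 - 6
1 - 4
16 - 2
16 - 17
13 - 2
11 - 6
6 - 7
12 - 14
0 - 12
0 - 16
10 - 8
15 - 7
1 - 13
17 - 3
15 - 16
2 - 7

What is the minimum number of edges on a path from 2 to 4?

Level 0: 2
Level 1: 7, 8, 11, 13, 14, 15, 16
Level 2: 0, 1, 3, 5, 6, 9, 10, 12, 17
Level 3: 4
4 first appears at level 3.

3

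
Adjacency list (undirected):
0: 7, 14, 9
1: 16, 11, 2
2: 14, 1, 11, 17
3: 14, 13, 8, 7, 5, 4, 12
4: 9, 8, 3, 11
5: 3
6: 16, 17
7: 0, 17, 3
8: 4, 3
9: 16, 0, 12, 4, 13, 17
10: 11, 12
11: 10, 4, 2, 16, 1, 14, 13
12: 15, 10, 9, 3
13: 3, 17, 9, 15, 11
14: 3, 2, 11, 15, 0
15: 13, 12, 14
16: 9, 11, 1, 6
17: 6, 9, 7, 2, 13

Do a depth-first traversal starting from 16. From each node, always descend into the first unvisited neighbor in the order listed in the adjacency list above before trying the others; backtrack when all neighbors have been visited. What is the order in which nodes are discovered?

16, 9, 0, 7, 17, 6, 2, 14, 3, 13, 15, 12, 10, 11, 4, 8, 1, 5

Visit 16
16 → 9
9 → 0
0 → 7
7 → 17
17 → 6
17 → 2
2 → 14
14 → 3
3 → 13
13 → 15
15 → 12
12 → 10
10 → 11
11 → 4
4 → 8
11 → 1
3 → 5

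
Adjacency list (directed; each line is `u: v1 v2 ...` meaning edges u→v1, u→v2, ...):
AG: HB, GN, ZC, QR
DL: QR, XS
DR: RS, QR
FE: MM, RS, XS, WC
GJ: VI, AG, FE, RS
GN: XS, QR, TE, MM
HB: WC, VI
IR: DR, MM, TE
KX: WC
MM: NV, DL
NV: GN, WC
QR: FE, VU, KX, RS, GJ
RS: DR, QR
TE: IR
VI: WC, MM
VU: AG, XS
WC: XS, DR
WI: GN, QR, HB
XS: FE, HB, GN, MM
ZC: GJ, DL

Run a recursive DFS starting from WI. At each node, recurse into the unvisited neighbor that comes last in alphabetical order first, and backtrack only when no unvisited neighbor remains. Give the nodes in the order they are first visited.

WI QR VU XS MM NV WC DR RS GN TE IR DL HB VI FE AG ZC GJ KX

Visit WI
WI → QR
QR → VU
VU → XS
XS → MM
MM → NV
NV → WC
WC → DR
DR → RS
NV → GN
GN → TE
TE → IR
MM → DL
XS → HB
HB → VI
XS → FE
VU → AG
AG → ZC
ZC → GJ
QR → KX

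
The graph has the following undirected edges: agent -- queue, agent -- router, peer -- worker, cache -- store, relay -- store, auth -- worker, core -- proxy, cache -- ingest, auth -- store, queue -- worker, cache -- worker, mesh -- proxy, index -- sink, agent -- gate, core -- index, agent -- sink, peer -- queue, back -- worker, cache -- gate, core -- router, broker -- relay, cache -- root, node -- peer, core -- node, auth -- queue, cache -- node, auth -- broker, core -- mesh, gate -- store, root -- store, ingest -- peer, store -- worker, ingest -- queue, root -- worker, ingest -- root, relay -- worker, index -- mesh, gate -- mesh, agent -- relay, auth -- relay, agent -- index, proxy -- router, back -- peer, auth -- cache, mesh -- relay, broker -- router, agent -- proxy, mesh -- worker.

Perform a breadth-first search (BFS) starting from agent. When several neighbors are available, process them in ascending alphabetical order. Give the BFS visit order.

Visit agent; enqueue gate, index, proxy, queue, relay, router, sink → queue [gate, index, proxy, queue, relay, router, sink]
Visit gate; enqueue cache, mesh, store → queue [index, proxy, queue, relay, router, sink, cache, mesh, store]
Visit index; enqueue core → queue [proxy, queue, relay, router, sink, cache, mesh, store, core]
Visit proxy → queue [queue, relay, router, sink, cache, mesh, store, core]
Visit queue; enqueue auth, ingest, peer, worker → queue [relay, router, sink, cache, mesh, store, core, auth, ingest, peer, worker]
Visit relay; enqueue broker → queue [router, sink, cache, mesh, store, core, auth, ingest, peer, worker, broker]
Visit router → queue [sink, cache, mesh, store, core, auth, ingest, peer, worker, broker]
Visit sink → queue [cache, mesh, store, core, auth, ingest, peer, worker, broker]
Visit cache; enqueue node, root → queue [mesh, store, core, auth, ingest, peer, worker, broker, node, root]
Visit mesh → queue [store, core, auth, ingest, peer, worker, broker, node, root]
Visit store → queue [core, auth, ingest, peer, worker, broker, node, root]
Visit core → queue [auth, ingest, peer, worker, broker, node, root]
Visit auth → queue [ingest, peer, worker, broker, node, root]
Visit ingest → queue [peer, worker, broker, node, root]
Visit peer; enqueue back → queue [worker, broker, node, root, back]
Visit worker → queue [broker, node, root, back]
Visit broker → queue [node, root, back]
Visit node → queue [root, back]
Visit root → queue [back]
Visit back → queue []

agent → gate → index → proxy → queue → relay → router → sink → cache → mesh → store → core → auth → ingest → peer → worker → broker → node → root → back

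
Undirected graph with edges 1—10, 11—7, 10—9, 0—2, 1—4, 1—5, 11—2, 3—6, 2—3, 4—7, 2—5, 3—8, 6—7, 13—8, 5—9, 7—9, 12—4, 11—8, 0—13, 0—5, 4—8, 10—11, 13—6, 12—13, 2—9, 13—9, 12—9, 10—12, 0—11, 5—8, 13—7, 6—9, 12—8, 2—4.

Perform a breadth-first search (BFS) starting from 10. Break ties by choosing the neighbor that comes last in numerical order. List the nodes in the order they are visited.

10 → 12 → 11 → 9 → 1 → 13 → 8 → 4 → 7 → 2 → 0 → 6 → 5 → 3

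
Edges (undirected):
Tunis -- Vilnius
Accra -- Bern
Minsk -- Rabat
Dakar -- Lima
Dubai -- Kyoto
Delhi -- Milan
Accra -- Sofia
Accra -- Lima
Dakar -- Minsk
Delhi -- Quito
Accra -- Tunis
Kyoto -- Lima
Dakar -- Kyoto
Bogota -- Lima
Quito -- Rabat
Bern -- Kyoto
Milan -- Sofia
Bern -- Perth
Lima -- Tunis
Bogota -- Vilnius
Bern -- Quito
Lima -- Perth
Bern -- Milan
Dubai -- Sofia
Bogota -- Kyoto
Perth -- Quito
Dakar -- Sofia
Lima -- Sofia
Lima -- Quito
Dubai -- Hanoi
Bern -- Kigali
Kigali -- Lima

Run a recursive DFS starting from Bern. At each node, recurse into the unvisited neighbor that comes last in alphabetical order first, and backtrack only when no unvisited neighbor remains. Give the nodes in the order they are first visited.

Visit Bern
Bern → Quito
Quito → Rabat
Rabat → Minsk
Minsk → Dakar
Dakar → Sofia
Sofia → Milan
Milan → Delhi
Sofia → Lima
Lima → Tunis
Tunis → Vilnius
Vilnius → Bogota
Bogota → Kyoto
Kyoto → Dubai
Dubai → Hanoi
Tunis → Accra
Lima → Perth
Lima → Kigali

Bern Quito Rabat Minsk Dakar Sofia Milan Delhi Lima Tunis Vilnius Bogota Kyoto Dubai Hanoi Accra Perth Kigali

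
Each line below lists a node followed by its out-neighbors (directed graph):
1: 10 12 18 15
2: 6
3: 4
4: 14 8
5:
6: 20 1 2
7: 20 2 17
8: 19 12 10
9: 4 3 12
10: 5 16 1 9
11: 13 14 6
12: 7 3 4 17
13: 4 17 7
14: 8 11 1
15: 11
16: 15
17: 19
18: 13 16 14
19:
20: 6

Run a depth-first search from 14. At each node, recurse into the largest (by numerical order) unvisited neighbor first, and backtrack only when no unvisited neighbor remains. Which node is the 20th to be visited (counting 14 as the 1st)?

Visit 14
14 → 11
11 → 13
13 → 17
17 → 19
13 → 7
7 → 20
20 → 6
6 → 2
6 → 1
1 → 18
18 → 16
16 → 15
1 → 12
12 → 4
4 → 8
8 → 10
10 → 9
9 → 3
10 → 5

Visit order: 14, 11, 13, 17, 19, 7, 20, 6, 2, 1, 18, 16, 15, 12, 4, 8, 10, 9, 3, 5

5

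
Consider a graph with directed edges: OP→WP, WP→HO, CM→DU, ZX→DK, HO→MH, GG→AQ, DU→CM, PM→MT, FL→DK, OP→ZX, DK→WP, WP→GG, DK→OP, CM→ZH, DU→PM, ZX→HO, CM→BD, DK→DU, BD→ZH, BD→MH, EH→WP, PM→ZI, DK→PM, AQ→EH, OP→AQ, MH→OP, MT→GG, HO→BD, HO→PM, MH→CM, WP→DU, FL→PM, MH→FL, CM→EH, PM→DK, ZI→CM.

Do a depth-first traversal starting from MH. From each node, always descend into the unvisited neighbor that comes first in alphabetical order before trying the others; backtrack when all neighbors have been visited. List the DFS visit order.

Visit MH
MH → CM
CM → BD
BD → ZH
CM → DU
DU → PM
PM → DK
DK → OP
OP → AQ
AQ → EH
EH → WP
WP → GG
WP → HO
OP → ZX
PM → MT
PM → ZI
MH → FL

MH -> CM -> BD -> ZH -> DU -> PM -> DK -> OP -> AQ -> EH -> WP -> GG -> HO -> ZX -> MT -> ZI -> FL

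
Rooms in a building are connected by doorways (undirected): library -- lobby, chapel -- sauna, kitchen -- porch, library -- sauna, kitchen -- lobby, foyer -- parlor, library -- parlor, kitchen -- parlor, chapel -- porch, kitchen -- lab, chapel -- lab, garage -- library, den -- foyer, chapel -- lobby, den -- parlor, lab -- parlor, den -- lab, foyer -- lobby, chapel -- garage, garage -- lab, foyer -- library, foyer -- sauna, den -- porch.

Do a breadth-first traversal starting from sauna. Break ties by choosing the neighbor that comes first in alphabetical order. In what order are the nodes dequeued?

sauna → chapel → foyer → library → garage → lab → lobby → porch → den → parlor → kitchen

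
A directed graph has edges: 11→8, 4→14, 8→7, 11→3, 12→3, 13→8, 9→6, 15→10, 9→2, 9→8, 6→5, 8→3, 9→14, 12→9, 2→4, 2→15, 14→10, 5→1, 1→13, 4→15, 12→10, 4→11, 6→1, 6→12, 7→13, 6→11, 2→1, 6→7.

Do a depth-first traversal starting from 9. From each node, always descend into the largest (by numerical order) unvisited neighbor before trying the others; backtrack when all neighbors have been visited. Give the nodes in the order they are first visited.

Visit 9
9 → 14
14 → 10
9 → 8
8 → 7
7 → 13
8 → 3
9 → 6
6 → 12
6 → 11
6 → 5
5 → 1
9 → 2
2 → 15
2 → 4

9 14 10 8 7 13 3 6 12 11 5 1 2 15 4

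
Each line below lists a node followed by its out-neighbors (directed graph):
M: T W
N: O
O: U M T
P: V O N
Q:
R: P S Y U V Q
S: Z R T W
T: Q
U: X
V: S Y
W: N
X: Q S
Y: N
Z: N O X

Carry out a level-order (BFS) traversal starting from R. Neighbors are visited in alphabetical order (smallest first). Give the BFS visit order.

Visit R; enqueue P, Q, S, U, V, Y → queue [P, Q, S, U, V, Y]
Visit P; enqueue N, O → queue [Q, S, U, V, Y, N, O]
Visit Q → queue [S, U, V, Y, N, O]
Visit S; enqueue T, W, Z → queue [U, V, Y, N, O, T, W, Z]
Visit U; enqueue X → queue [V, Y, N, O, T, W, Z, X]
Visit V → queue [Y, N, O, T, W, Z, X]
Visit Y → queue [N, O, T, W, Z, X]
Visit N → queue [O, T, W, Z, X]
Visit O; enqueue M → queue [T, W, Z, X, M]
Visit T → queue [W, Z, X, M]
Visit W → queue [Z, X, M]
Visit Z → queue [X, M]
Visit X → queue [M]
Visit M → queue []

R → P → Q → S → U → V → Y → N → O → T → W → Z → X → M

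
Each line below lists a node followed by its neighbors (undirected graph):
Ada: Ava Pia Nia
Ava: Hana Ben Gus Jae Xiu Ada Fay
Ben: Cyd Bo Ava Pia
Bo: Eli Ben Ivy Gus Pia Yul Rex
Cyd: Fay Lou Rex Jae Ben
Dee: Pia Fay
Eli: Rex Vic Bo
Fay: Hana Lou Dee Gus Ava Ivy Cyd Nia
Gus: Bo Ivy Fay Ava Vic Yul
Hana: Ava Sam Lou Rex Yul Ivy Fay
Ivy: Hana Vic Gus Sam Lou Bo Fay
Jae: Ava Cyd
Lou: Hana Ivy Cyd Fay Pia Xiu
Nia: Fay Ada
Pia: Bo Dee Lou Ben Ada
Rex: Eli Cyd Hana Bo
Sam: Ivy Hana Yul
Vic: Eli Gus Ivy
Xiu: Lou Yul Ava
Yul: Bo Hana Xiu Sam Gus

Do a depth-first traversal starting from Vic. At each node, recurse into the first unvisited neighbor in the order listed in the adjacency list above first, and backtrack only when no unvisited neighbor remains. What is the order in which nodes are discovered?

Visit Vic
Vic → Eli
Eli → Rex
Rex → Cyd
Cyd → Fay
Fay → Hana
Hana → Ava
Ava → Ben
Ben → Bo
Bo → Ivy
Ivy → Gus
Gus → Yul
Yul → Xiu
Xiu → Lou
Lou → Pia
Pia → Dee
Pia → Ada
Ada → Nia
Yul → Sam
Ava → Jae

Vic -> Eli -> Rex -> Cyd -> Fay -> Hana -> Ava -> Ben -> Bo -> Ivy -> Gus -> Yul -> Xiu -> Lou -> Pia -> Dee -> Ada -> Nia -> Sam -> Jae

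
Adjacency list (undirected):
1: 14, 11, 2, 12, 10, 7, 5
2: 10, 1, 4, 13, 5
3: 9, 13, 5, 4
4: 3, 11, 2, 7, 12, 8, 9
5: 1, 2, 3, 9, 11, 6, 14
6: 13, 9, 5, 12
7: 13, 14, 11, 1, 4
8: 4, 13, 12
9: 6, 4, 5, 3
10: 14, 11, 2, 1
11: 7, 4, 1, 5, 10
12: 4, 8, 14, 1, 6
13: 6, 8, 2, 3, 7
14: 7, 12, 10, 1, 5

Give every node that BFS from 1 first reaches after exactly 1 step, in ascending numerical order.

2, 5, 7, 10, 11, 12, 14

Level 0: 1
Level 1: 2, 5, 7, 10, 11, 12, 14
Level 2: 3, 4, 6, 8, 9, 13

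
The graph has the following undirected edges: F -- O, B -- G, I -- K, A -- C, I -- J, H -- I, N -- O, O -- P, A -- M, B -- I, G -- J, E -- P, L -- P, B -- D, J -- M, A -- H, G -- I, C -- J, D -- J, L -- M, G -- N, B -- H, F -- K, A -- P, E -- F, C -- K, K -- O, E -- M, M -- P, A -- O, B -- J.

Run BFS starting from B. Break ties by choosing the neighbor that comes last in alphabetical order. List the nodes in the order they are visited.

B -> J -> I -> H -> G -> D -> M -> C -> K -> A -> N -> P -> L -> E -> O -> F

Visit B; enqueue J, I, H, G, D → queue [J, I, H, G, D]
Visit J; enqueue M, C → queue [I, H, G, D, M, C]
Visit I; enqueue K → queue [H, G, D, M, C, K]
Visit H; enqueue A → queue [G, D, M, C, K, A]
Visit G; enqueue N → queue [D, M, C, K, A, N]
Visit D → queue [M, C, K, A, N]
Visit M; enqueue P, L, E → queue [C, K, A, N, P, L, E]
Visit C → queue [K, A, N, P, L, E]
Visit K; enqueue O, F → queue [A, N, P, L, E, O, F]
Visit A → queue [N, P, L, E, O, F]
Visit N → queue [P, L, E, O, F]
Visit P → queue [L, E, O, F]
Visit L → queue [E, O, F]
Visit E → queue [O, F]
Visit O → queue [F]
Visit F → queue []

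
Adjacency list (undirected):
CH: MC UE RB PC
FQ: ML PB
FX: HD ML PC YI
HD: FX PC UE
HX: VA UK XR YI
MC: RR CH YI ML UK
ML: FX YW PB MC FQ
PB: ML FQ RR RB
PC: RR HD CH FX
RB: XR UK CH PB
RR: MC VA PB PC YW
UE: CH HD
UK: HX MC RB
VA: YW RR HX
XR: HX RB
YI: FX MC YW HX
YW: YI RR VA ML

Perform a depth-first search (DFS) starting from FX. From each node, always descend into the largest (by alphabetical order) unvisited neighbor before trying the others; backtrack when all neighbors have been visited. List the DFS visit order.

FX YI YW VA RR PC HD UE CH RB XR HX UK MC ML PB FQ

Visit FX
FX → YI
YI → YW
YW → VA
VA → RR
RR → PC
PC → HD
HD → UE
UE → CH
CH → RB
RB → XR
XR → HX
HX → UK
UK → MC
MC → ML
ML → PB
PB → FQ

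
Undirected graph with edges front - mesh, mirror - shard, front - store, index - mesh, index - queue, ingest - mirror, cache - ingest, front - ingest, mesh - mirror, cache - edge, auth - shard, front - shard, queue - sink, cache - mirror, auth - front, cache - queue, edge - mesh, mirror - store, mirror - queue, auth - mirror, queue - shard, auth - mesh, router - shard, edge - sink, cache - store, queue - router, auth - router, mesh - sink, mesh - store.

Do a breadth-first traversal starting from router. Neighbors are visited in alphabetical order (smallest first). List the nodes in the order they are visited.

router -> auth -> queue -> shard -> front -> mesh -> mirror -> cache -> index -> sink -> ingest -> store -> edge

Visit router; enqueue auth, queue, shard → queue [auth, queue, shard]
Visit auth; enqueue front, mesh, mirror → queue [queue, shard, front, mesh, mirror]
Visit queue; enqueue cache, index, sink → queue [shard, front, mesh, mirror, cache, index, sink]
Visit shard → queue [front, mesh, mirror, cache, index, sink]
Visit front; enqueue ingest, store → queue [mesh, mirror, cache, index, sink, ingest, store]
Visit mesh; enqueue edge → queue [mirror, cache, index, sink, ingest, store, edge]
Visit mirror → queue [cache, index, sink, ingest, store, edge]
Visit cache → queue [index, sink, ingest, store, edge]
Visit index → queue [sink, ingest, store, edge]
Visit sink → queue [ingest, store, edge]
Visit ingest → queue [store, edge]
Visit store → queue [edge]
Visit edge → queue []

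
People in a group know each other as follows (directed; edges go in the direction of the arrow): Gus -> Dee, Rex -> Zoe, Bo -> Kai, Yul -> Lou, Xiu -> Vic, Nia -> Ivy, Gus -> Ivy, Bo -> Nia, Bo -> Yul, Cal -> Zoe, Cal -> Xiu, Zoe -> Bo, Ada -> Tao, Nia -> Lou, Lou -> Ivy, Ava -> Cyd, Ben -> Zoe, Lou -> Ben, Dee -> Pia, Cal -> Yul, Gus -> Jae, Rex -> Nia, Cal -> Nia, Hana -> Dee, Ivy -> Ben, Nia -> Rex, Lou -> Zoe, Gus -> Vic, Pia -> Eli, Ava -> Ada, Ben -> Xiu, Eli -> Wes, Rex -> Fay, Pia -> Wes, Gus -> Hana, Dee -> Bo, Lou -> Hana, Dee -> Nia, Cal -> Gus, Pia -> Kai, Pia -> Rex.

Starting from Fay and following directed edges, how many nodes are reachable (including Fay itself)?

BFS from Fay visits: Fay
Reachable nodes: 1 of 24 total.

1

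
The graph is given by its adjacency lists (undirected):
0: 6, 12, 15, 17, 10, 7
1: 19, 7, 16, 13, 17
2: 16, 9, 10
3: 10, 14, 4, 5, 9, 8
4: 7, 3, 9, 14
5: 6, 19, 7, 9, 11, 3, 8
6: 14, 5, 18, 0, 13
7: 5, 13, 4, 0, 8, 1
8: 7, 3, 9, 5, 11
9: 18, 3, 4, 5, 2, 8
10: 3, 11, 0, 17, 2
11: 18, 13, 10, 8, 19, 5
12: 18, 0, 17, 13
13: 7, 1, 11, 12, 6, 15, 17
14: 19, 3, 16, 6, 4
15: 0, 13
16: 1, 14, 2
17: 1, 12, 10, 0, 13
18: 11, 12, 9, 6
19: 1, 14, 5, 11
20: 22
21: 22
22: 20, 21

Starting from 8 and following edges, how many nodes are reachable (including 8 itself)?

BFS from 8 visits: 8, 11, 9, 7, 5, 3, 19, 18, 13, 10, 4, 2, 1, 0, 6, 14, 12, 17, 15, 16
Reachable nodes: 20 of 23 total.

20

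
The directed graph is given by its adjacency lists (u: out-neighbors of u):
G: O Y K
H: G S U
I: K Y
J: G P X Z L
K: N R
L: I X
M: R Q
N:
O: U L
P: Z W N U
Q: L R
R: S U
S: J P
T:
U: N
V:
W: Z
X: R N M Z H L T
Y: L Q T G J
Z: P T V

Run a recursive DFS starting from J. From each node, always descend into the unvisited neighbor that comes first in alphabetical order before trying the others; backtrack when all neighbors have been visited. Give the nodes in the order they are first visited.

Visit J
J → G
G → K
K → N
K → R
R → S
S → P
P → U
P → W
W → Z
Z → T
Z → V
G → O
O → L
L → I
I → Y
Y → Q
L → X
X → H
X → M

J -> G -> K -> N -> R -> S -> P -> U -> W -> Z -> T -> V -> O -> L -> I -> Y -> Q -> X -> H -> M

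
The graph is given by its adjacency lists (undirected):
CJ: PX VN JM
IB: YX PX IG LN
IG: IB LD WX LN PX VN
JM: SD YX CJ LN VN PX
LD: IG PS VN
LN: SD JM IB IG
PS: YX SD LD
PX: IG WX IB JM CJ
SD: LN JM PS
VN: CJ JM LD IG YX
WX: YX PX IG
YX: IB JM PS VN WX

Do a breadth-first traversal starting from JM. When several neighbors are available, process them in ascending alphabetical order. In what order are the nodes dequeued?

Visit JM; enqueue CJ, LN, PX, SD, VN, YX → queue [CJ, LN, PX, SD, VN, YX]
Visit CJ → queue [LN, PX, SD, VN, YX]
Visit LN; enqueue IB, IG → queue [PX, SD, VN, YX, IB, IG]
Visit PX; enqueue WX → queue [SD, VN, YX, IB, IG, WX]
Visit SD; enqueue PS → queue [VN, YX, IB, IG, WX, PS]
Visit VN; enqueue LD → queue [YX, IB, IG, WX, PS, LD]
Visit YX → queue [IB, IG, WX, PS, LD]
Visit IB → queue [IG, WX, PS, LD]
Visit IG → queue [WX, PS, LD]
Visit WX → queue [PS, LD]
Visit PS → queue [LD]
Visit LD → queue []

JM → CJ → LN → PX → SD → VN → YX → IB → IG → WX → PS → LD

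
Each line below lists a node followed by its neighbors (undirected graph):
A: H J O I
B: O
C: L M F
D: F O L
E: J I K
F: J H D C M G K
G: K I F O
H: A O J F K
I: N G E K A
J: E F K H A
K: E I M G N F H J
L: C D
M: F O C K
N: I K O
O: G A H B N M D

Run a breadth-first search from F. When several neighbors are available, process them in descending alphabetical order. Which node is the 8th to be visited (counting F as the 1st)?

C

Visit F; enqueue M, K, J, H, G, D, C → queue [M, K, J, H, G, D, C]
Visit M; enqueue O → queue [K, J, H, G, D, C, O]
Visit K; enqueue N, I, E → queue [J, H, G, D, C, O, N, I, E]
Visit J; enqueue A → queue [H, G, D, C, O, N, I, E, A]
Visit H → queue [G, D, C, O, N, I, E, A]
Visit G → queue [D, C, O, N, I, E, A]
Visit D; enqueue L → queue [C, O, N, I, E, A, L]
Visit C → queue [O, N, I, E, A, L]
Visit O; enqueue B → queue [N, I, E, A, L, B]
Visit N → queue [I, E, A, L, B]
Visit I → queue [E, A, L, B]
Visit E → queue [A, L, B]
Visit A → queue [L, B]
Visit L → queue [B]
Visit B → queue []

Visit order: F, M, K, J, H, G, D, C, O, N, I, E, A, L, B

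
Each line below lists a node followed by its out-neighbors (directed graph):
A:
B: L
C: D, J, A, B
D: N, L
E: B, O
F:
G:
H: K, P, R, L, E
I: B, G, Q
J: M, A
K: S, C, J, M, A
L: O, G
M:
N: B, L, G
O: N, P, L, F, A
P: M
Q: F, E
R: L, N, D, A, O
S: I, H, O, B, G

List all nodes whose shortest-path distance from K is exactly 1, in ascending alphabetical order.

Level 0: K
Level 1: A, C, J, M, S
Level 2: B, D, G, H, I, O
Level 3: E, F, L, N, P, Q, R

A, C, J, M, S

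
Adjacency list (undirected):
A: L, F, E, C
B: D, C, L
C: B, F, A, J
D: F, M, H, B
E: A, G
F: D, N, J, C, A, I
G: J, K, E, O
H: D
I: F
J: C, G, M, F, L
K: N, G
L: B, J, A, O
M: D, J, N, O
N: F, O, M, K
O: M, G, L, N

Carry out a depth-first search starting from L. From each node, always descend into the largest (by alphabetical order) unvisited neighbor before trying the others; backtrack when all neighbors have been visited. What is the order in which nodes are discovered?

L O N M J G K E A F I D H B C

Visit L
L → O
O → N
N → M
M → J
J → G
G → K
G → E
E → A
A → F
F → I
F → D
D → H
D → B
B → C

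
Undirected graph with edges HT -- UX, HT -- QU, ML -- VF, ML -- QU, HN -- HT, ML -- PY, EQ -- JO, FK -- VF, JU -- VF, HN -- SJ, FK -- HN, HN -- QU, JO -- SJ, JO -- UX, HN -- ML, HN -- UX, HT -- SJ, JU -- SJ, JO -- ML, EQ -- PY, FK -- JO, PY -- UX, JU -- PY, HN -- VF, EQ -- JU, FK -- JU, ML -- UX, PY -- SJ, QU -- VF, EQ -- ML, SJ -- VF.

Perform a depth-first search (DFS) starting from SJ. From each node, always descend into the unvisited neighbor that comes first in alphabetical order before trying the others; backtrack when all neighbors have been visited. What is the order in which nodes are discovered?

Visit SJ
SJ → HN
HN → FK
FK → JO
JO → EQ
EQ → JU
JU → PY
PY → ML
ML → QU
QU → HT
HT → UX
QU → VF

SJ, HN, FK, JO, EQ, JU, PY, ML, QU, HT, UX, VF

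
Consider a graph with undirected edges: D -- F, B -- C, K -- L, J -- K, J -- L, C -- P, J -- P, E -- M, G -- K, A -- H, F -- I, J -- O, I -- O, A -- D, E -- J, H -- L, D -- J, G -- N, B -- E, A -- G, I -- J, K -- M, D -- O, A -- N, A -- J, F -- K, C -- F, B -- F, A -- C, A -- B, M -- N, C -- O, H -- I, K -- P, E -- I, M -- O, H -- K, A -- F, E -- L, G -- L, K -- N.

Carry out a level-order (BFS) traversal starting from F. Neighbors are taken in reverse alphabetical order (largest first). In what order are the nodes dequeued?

Visit F; enqueue K, I, D, C, B, A → queue [K, I, D, C, B, A]
Visit K; enqueue P, N, M, L, J, H, G → queue [I, D, C, B, A, P, N, M, L, J, H, G]
Visit I; enqueue O, E → queue [D, C, B, A, P, N, M, L, J, H, G, O, E]
Visit D → queue [C, B, A, P, N, M, L, J, H, G, O, E]
Visit C → queue [B, A, P, N, M, L, J, H, G, O, E]
Visit B → queue [A, P, N, M, L, J, H, G, O, E]
Visit A → queue [P, N, M, L, J, H, G, O, E]
Visit P → queue [N, M, L, J, H, G, O, E]
Visit N → queue [M, L, J, H, G, O, E]
Visit M → queue [L, J, H, G, O, E]
Visit L → queue [J, H, G, O, E]
Visit J → queue [H, G, O, E]
Visit H → queue [G, O, E]
Visit G → queue [O, E]
Visit O → queue [E]
Visit E → queue []

F → K → I → D → C → B → A → P → N → M → L → J → H → G → O → E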